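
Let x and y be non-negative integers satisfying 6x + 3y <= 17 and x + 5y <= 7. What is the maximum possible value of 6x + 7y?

Relaxing integrality, the LP optimum is 20.70 at (x,y) = (2.37, 0.926), which is not an integer point.
(x,y)=(2,1): 6·2+3·1=15≤17, 1·2+5·1=7≤7, objective 19.
(x,y)=(1,1): 6·1+3·1=9≤17, 1·1+5·1=6≤7, objective 13.
(x,y)=(2,0): 6·2+3·0=12≤17, 1·2+5·0=2≤7, objective 12.
No feasible integer point exceeds 19.

19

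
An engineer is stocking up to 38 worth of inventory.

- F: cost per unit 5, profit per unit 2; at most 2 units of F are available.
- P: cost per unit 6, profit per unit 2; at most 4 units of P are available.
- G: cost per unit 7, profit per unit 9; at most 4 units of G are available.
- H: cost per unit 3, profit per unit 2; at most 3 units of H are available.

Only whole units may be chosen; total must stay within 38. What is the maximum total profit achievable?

42

4×G and 3×H: cost 37 ≤ 38, profit 4·9 + 3·2 = 42.
4×G and 2×H: cost 34 ≤ 38, profit 4·9 + 2·2 = 40.
Best is 42.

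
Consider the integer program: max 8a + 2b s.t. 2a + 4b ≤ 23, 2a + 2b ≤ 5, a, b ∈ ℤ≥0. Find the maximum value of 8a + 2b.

16

Relaxing integrality, the LP optimum is 20.00 at (a,b) = (2.5, 0), which is not an integer point.
(a,b)=(2,0): 2·2+4·0=4≤23, 2·2+2·0=4≤5, objective 16.
(a,b)=(1,1): 2·1+4·1=6≤23, 2·1+2·1=4≤5, objective 10.
(a,b)=(1,0): 2·1+4·0=2≤23, 2·1+2·0=2≤5, objective 8.
The best lattice point is (2,0), giving 16.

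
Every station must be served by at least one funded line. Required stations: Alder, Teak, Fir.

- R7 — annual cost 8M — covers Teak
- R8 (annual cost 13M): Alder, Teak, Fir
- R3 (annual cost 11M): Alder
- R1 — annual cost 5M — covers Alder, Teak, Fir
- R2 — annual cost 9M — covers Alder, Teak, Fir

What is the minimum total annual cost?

This is a weighted set-cover instance.
R1 alone covers Alder, Teak, Fir — every station.
Total annual cost: 5.
No cover costs less than 5.

5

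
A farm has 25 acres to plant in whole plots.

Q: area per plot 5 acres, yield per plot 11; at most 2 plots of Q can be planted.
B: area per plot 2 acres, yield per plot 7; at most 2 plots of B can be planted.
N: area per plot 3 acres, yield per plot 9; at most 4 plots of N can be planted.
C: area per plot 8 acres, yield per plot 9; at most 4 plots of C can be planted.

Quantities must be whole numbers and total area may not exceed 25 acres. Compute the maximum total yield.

This is a bounded integer knapsack.
B has the best ratio (7/2); taking only B gives at most 2×7 = 14 (stopped by the supply cap of 2).
Mixing does better — 2×Q, 1×B, and 4×N: area 24 ≤ 25, yield 2·11 + 1·7 + 4·9 = 65.

65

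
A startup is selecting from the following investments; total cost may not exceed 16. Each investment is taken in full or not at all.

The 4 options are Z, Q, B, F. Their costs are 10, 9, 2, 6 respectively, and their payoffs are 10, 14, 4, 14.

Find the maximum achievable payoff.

Treat it as a binary knapsack problem.
Take Q and F: cost 9 + 6 = 15 ≤ 16, payoff 14 + 14 = 28.
No other feasible combination does better.

28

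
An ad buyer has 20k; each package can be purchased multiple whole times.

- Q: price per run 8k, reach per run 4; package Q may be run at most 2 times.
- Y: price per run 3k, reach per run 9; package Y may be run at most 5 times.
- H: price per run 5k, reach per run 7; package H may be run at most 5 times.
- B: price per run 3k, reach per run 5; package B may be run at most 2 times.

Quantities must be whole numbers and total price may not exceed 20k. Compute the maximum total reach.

Y has the best ratio (9/3); taking only Y gives at most 5×9 = 45 (stopped by the supply cap of 5).
Mixing does better — 5×Y and 1×H: price 20 ≤ 20, reach 5·9 + 1·7 = 52.

52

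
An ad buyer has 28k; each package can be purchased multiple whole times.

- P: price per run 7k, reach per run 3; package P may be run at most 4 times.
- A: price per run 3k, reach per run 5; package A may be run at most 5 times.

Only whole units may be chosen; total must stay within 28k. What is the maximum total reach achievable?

28

Take 1×P and 5×A: price 22 ≤ 28, reach 1·3 + 5·5 = 28.
A has the best ratio (5/3) and is taken to its limit of 5; remaining capacity is filled optimally with the others.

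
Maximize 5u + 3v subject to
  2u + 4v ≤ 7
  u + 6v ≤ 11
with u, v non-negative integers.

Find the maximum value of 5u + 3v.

(u,v)=(3,0): 2·3+4·0=6≤7, 1·3+6·0=3≤11, objective 15.
(u,v)=(2,0): 2·2+4·0=4≤7, 1·2+6·0=2≤11, objective 10.
The best lattice point is (3,0), giving 15.

15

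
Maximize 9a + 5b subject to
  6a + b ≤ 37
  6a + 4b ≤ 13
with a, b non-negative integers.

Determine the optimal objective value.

18

Relaxing integrality, the LP optimum is 19.50 at (a,b) = (2.17, 0), which is not an integer point.
(a,b)=(2,0) is feasible, giving 18.
(a,b)=(1,1) is feasible, giving 14.
(a,b)=(1,0) is feasible, giving 9.
The best lattice point is (2,0), giving 18.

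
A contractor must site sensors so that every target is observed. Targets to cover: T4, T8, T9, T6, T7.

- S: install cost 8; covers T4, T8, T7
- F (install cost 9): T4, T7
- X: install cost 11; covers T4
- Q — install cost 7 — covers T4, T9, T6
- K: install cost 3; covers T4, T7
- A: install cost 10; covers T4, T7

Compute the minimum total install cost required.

The greedy cost-per-new-target heuristic would pick K, Q, and S for 18, but a cheaper cover exists.
Choose S and Q: together they cover T4, T8, T9, T6, T7 — every target.
Total install cost: 8 + 7 = 15.
No cover costs less than 15.

15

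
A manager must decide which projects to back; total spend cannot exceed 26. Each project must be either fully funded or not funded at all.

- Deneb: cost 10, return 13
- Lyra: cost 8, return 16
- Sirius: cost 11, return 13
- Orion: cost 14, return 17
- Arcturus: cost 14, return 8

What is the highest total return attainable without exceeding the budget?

Take Lyra and Orion: cost 8 + 14 = 22 ≤ 26, return 16 + 17 = 33.
No other feasible combination does better.

33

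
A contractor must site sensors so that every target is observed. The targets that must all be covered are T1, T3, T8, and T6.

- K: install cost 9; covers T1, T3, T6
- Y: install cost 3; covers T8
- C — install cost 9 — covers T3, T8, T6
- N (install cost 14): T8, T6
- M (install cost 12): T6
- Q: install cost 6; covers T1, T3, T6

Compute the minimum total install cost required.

9

Choose Y and Q: together they cover T1, T3, T8, T6 — every target.
Total install cost: 3 + 6 = 9.
No cover costs less than 9.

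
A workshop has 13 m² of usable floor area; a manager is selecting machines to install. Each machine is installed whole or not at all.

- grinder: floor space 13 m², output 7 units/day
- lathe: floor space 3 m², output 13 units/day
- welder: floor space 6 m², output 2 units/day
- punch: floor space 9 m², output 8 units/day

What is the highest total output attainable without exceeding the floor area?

lathe + welder: floor space 3 + 6 = 9 ≤ 13, output 13 + 2 = 15.
lathe: floor space 3 ≤ 13, output 13.
lathe + punch: floor space 3 + 9 = 12 ≤ 13, output 13 + 8 = 21.
Best is lathe and punch with total output 21.

21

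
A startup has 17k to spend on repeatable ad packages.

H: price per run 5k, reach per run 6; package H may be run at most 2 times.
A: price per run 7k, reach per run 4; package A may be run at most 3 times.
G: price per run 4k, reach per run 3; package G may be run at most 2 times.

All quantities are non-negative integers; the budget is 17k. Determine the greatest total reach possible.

2×H and 1×A: price 17 ≤ 17, reach 2·6 + 1·4 = 16.
2×H and 1×G: price 14 ≤ 17, reach 2·6 + 1·3 = 15.
Best is 16.

16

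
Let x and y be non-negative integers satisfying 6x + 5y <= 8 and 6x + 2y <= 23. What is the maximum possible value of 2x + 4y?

(x,y)=(0,1): 6·0+5·1=5≤8, 6·0+2·1=2≤23, objective 4.
(x,y)=(1,0): 6·1+5·0=6≤8, 6·1+2·0=6≤23, objective 2.
Maximum is 4 at (x,y)=(0,1).

4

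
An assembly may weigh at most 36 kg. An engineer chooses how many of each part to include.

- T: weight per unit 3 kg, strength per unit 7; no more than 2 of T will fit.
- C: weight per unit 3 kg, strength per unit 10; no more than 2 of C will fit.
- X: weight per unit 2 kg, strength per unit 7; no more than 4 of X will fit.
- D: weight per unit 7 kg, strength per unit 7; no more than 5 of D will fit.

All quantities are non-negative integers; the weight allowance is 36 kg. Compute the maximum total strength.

76

Take 2×T, 2×C, 4×X, and 2×D: weight 34 ≤ 36, strength 2·7 + 2·10 + 4·7 + 2·7 = 76.
X has the best ratio (7/2) and is taken to its limit of 4; remaining capacity is filled optimally with the others.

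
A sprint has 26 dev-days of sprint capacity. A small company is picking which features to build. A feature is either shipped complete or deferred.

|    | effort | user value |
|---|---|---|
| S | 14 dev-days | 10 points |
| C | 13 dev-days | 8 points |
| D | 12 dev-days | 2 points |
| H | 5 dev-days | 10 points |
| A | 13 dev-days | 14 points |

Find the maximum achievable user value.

24

This is a 0-1 knapsack instance.
Allowing fractional choices, the relaxed optimum would be about 29.7, but features are indivisible.
H + A: effort 5 + 13 = 18 ≤ 26, user value 10 + 14 = 24.
C + A: effort 13 + 13 = 26 ≤ 26, user value 8 + 14 = 22.
Best is H and A with total user value 24.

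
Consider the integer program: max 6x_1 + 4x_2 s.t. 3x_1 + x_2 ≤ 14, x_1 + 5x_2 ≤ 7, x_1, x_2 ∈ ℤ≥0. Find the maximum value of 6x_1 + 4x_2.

(x_1,x_2)=(4,0): 3·4+1·0=12≤14, 1·4+5·0=4≤7, objective 24.
(x_1,x_2)=(3,0): 3·3+1·0=9≤14, 1·3+5·0=3≤7, objective 18.
No feasible integer point exceeds 24.

24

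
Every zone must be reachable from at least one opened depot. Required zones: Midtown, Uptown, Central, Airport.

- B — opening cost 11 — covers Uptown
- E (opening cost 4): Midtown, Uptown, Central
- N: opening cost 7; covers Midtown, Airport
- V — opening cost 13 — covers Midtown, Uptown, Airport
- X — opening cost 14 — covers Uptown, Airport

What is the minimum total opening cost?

This is an integer covering problem.
Choose E and N: together they cover Midtown, Uptown, Central, Airport — every zone.
Total opening cost: 4 + 7 = 11.
No cover costs less than 11.

11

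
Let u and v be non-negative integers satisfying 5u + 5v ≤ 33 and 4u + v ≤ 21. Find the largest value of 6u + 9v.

54

(u,v)=(0,6) is feasible, giving 54.
(u,v)=(1,5) is feasible, giving 51.
(u,v)=(0,5) is feasible, giving 45.
The best lattice point is (0,6), giving 54.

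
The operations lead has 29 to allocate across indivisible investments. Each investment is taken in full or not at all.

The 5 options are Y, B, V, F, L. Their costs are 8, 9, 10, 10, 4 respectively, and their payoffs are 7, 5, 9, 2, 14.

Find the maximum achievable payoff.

Take Y, V, and L: cost 8 + 10 + 4 = 22 ≤ 29, payoff 7 + 9 + 14 = 30.
No other feasible combination does better.

30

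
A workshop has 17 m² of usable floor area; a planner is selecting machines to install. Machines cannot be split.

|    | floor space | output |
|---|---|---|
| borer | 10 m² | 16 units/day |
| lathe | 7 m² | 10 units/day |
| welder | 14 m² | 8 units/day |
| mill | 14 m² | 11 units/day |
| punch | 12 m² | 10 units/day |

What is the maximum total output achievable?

26

Take borer and lathe: floor space 10 + 7 = 17 ≤ 17, output 16 + 10 = 26.
No other feasible combination does better.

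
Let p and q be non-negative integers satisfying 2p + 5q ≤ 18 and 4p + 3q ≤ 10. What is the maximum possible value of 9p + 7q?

23

The continuous relaxation peaks at (0, 3.33) with value 23.33; rounding to a feasible lattice point costs some objective.
(p,q)=(1,2) is feasible, giving 23.
(p,q)=(0,3) is feasible, giving 21.
The best lattice point is (1,2), giving 23.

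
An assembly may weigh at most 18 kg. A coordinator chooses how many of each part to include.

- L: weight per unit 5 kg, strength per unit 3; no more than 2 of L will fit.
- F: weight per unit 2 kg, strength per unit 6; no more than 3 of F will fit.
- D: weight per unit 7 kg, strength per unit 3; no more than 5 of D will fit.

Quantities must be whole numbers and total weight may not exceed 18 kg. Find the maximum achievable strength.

Take 1×L, 3×F, and 1×D: weight 18 ≤ 18, strength 1·3 + 3·6 + 1·3 = 24.
F has the best ratio (6/2) and is taken to its limit of 3; remaining capacity is filled optimally with the others.

24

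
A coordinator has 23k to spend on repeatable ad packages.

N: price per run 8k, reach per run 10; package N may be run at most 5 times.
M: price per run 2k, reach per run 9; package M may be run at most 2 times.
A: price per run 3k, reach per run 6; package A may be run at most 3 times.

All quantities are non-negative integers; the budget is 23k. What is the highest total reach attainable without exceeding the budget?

46

2×N, 2×M, and 1×A: price 23 ≤ 23, reach 2·10 + 2·9 + 1·6 = 44.
1×N, 2×M, and 3×A: price 21 ≤ 23, reach 1·10 + 2·9 + 3·6 = 46.
Best is 46.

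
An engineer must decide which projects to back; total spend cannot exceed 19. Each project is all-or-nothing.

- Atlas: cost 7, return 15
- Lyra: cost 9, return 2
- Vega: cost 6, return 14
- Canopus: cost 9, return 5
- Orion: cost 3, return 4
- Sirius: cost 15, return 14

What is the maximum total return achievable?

33

Allowing fractional choices, the relaxed optimum would be about 35.8, but projects are indivisible.
Atlas + Vega + Orion: cost 7 + 6 + 3 = 16 ≤ 19, return 15 + 14 + 4 = 33.
Atlas + Vega: cost 7 + 6 = 13 ≤ 19, return 15 + 14 = 29.
Best is Atlas, Vega, and Orion with total return 33.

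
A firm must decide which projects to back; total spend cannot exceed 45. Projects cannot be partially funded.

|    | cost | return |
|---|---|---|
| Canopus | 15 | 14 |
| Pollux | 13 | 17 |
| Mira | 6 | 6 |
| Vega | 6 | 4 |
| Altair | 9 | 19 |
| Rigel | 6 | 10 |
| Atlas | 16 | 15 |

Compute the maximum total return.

61

Treat it as a binary knapsack problem.
Allowing fractional choices, the relaxed optimum would be about 62.3, but projects are indivisible.
Pollux + Altair + Rigel + Atlas: cost 13 + 9 + 6 + 16 = 44 ≤ 45, return 17 + 19 + 10 + 15 = 61.
Canopus + Pollux + Altair + Rigel: cost 15 + 13 + 9 + 6 = 43 ≤ 45, return 14 + 17 + 19 + 10 = 60.
Pollux + Mira + Altair + Atlas: cost 13 + 6 + 9 + 16 = 44 ≤ 45, return 17 + 6 + 19 + 15 = 57.
Best is Pollux, Altair, Rigel, and Atlas with total return 61.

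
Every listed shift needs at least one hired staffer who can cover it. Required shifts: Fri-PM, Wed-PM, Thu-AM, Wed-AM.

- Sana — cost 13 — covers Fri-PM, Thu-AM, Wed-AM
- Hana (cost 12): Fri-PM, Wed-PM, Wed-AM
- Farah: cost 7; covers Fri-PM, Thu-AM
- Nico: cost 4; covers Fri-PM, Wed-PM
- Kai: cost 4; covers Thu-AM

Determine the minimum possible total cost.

The greedy cost-per-new-shift heuristic would pick Nico, Kai, and Hana for 20, but a cheaper cover exists.
Choose Hana and Kai: together they cover Fri-PM, Wed-PM, Thu-AM, Wed-AM — every shift.
Total cost: 12 + 4 = 16.
No cover costs less than 16.

16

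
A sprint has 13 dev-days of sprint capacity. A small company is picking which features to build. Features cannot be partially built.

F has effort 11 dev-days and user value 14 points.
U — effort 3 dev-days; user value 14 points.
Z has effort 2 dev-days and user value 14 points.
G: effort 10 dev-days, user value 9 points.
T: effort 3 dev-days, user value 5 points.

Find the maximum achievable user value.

33

Allowing fractional choices, the relaxed optimum would be about 39.4, but features are indivisible.
U + Z + T: effort 3 + 2 + 3 = 8 ≤ 13, user value 14 + 14 + 5 = 33.
F + Z: effort 11 + 2 = 13 ≤ 13, user value 14 + 14 = 28.
U + Z: effort 3 + 2 = 5 ≤ 13, user value 14 + 14 = 28.
Best is U, Z, and T with total user value 33.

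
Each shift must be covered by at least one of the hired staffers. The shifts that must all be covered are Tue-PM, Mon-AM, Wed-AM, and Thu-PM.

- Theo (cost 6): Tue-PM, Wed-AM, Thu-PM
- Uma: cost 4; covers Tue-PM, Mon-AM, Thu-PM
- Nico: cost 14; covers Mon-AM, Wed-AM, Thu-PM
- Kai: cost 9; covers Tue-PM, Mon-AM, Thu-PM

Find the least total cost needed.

10

Choose Theo and Uma: together they cover Tue-PM, Mon-AM, Wed-AM, Thu-PM — every shift.
Total cost: 6 + 4 = 10.
No cover costs less than 10.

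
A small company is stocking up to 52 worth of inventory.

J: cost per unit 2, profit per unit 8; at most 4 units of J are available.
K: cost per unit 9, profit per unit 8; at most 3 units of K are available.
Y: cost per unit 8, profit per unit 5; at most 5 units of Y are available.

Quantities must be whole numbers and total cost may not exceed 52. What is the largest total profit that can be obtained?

This is a bounded integer knapsack.
J has the best ratio (8/2); taking only J gives at most 4×8 = 32 (stopped by the supply cap of 4).
Mixing does better — 4×J, 3×K, and 2×Y: cost 51 ≤ 52, profit 4·8 + 3·8 + 2·5 = 66.

66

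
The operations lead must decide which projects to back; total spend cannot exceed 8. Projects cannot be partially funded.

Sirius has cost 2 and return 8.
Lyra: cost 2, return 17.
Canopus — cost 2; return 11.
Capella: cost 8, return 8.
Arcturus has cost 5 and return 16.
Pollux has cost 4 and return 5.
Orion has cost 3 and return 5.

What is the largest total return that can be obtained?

36

Sirius + Lyra + Canopus: cost 2 + 2 + 2 = 6 ≤ 8, return 8 + 17 + 11 = 36.
Lyra + Arcturus: cost 2 + 5 = 7 ≤ 8, return 17 + 16 = 33.
Lyra + Canopus + Orion: cost 2 + 2 + 3 = 7 ≤ 8, return 17 + 11 + 5 = 33.
Best is Sirius, Lyra, and Canopus with total return 36.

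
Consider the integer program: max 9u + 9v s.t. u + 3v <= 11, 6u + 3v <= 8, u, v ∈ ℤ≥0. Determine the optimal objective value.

18

Relaxing integrality, the LP optimum is 24.00 at (u,v) = (0, 2.67), which is not an integer point.
(u,v)=(0,2): 1·0+3·2=6≤11, 6·0+3·2=6≤8, objective 18.
(u,v)=(0,1): 1·0+3·1=3≤11, 6·0+3·1=3≤8, objective 9.
Maximum is 18 at (u,v)=(0,2).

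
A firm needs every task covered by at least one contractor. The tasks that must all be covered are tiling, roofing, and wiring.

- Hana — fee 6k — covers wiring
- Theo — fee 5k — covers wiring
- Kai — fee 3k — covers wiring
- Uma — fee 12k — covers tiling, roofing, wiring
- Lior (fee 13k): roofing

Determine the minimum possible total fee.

The greedy cost-per-new-task heuristic would pick Kai and Uma for 15, but a cheaper cover exists.
Uma alone covers tiling, roofing, wiring — every task.
Total fee: 12.
No cover costs less than 12.

12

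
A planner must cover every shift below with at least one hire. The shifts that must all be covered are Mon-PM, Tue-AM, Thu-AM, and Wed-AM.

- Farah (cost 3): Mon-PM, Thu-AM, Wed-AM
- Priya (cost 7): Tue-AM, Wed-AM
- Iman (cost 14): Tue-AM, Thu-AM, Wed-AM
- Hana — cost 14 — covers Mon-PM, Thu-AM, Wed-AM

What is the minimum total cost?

Choose Farah and Priya: together they cover Mon-PM, Tue-AM, Thu-AM, Wed-AM — every shift.
Total cost: 3 + 7 = 10.

10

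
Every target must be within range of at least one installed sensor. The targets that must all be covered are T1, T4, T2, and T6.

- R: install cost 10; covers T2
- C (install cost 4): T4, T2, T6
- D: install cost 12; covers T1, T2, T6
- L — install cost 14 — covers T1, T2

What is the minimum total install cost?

16

This is a weighted set-cover instance.
Choose C and D: together they cover T1, T4, T2, T6 — every target.
Total install cost: 4 + 12 = 16.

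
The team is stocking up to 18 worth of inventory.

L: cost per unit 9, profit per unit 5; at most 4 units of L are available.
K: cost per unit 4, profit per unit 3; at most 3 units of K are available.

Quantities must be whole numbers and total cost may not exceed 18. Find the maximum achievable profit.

11

1×L and 2×K: cost 17 ≤ 18, profit 1·5 + 2·3 = 11.
2×L: cost 18 ≤ 18, profit 2·5 = 10.
Best is 11.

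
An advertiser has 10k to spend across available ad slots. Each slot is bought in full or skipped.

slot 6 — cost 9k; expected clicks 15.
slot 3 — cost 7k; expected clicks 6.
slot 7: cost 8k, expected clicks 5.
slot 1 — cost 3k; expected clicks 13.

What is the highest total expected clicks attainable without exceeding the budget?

Allowing fractional choices, the relaxed optimum would be about 24.7, but ad slots are indivisible.
slot 3 + slot 1: cost 7 + 3 = 10 ≤ 10, expected clicks 6 + 13 = 19.
slot 6: cost 9 ≤ 10, expected clicks 15.
slot 1: cost 3 ≤ 10, expected clicks 13.
Best is slot 3 and slot 1 with total expected clicks 19.

19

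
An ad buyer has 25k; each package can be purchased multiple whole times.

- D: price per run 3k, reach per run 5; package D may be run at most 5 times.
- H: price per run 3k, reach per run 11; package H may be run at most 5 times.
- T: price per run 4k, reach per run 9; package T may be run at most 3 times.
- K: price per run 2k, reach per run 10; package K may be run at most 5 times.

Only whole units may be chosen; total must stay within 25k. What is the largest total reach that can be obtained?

105

K has the best ratio (10/2); taking only K gives at most 5×10 = 50 (stopped by the supply cap of 5).
Mixing does better — 5×H and 5×K: price 25 ≤ 25, reach 5·11 + 5·10 = 105.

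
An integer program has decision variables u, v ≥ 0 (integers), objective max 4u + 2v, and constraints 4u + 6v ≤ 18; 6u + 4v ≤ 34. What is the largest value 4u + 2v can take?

(u,v)=(4,0) is feasible, giving 16.
(u,v)=(3,1) is feasible, giving 14.
(u,v)=(3,0) is feasible, giving 12.
No feasible integer point exceeds 16.

16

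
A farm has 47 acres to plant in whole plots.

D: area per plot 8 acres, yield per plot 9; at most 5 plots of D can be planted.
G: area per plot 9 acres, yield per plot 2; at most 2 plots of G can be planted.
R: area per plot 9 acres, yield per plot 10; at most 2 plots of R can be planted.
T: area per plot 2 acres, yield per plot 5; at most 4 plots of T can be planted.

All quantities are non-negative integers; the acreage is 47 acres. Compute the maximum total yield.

61

Take 4×D, 1×R, and 3×T: area 47 ≤ 47, yield 4·9 + 1·10 + 3·5 = 61.
No other integer combination yields more.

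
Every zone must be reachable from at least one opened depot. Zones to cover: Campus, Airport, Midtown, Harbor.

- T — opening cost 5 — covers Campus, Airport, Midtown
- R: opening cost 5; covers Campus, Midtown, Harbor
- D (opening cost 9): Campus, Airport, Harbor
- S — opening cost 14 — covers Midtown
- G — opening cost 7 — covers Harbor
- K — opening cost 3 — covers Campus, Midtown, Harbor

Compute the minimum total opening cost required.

Choose T and K: together they cover Campus, Airport, Midtown, Harbor — every zone.
Total opening cost: 5 + 3 = 8.

8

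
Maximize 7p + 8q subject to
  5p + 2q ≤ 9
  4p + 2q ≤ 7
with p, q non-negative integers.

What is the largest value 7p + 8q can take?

The continuous relaxation peaks at (0, 3.5) with value 28.00; rounding to a feasible lattice point costs some objective.
(p,q)=(0,3): 5·0+2·3=6≤9, 4·0+2·3=6≤7, objective 24.
(p,q)=(0,2): 5·0+2·2=4≤9, 4·0+2·2=4≤7, objective 16.
No feasible integer point exceeds 24.

24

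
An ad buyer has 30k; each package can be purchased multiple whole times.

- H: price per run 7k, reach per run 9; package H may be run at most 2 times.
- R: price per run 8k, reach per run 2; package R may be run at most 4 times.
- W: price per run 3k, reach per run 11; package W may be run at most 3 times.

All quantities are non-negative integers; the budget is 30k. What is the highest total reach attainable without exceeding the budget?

51

2×H and 3×W: price 23 ≤ 30, reach 2·9 + 3·11 = 51.
1×H, 1×R, and 3×W: price 24 ≤ 30, reach 1·9 + 1·2 + 3·11 = 44.
Best is 51.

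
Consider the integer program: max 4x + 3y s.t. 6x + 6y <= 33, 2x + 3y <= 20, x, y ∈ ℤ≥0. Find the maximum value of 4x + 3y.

Relaxing integrality, the LP optimum is 22.00 at (x,y) = (5.5, 0), which is not an integer point.
(x,y)=(5,0): 6·5+6·0=30≤33, 2·5+3·0=10≤20, objective 20.
(x,y)=(4,1): 6·4+6·1=30≤33, 2·4+3·1=11≤20, objective 19.
(x,y)=(4,0): 6·4+6·0=24≤33, 2·4+3·0=8≤20, objective 16.
Maximum is 20 at (x,y)=(5,0).

20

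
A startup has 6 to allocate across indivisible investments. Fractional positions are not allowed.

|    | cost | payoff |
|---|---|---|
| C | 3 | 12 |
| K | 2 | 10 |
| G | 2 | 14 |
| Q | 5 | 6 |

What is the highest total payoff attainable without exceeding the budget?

26

K + G: cost 2 + 2 = 4 ≤ 6, payoff 10 + 14 = 24.
C + G: cost 3 + 2 = 5 ≤ 6, payoff 12 + 14 = 26.
C + K: cost 3 + 2 = 5 ≤ 6, payoff 12 + 10 = 22.
Best is C and G with total payoff 26.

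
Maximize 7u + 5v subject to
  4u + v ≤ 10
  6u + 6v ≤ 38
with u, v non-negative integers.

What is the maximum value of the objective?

(u,v)=(1,5): 4·1+1·5=9≤10, 6·1+6·5=36≤38, objective 32.
(u,v)=(0,6): 4·0+1·6=6≤10, 6·0+6·6=36≤38, objective 30.
(u,v)=(1,4): 4·1+1·4=8≤10, 6·1+6·4=30≤38, objective 27.
The best lattice point is (1,5), giving 32.

32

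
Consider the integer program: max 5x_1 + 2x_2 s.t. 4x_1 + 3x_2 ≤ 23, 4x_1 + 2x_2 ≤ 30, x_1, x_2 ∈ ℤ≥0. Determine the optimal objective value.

The continuous relaxation peaks at (5.75, 0) with value 28.75; rounding to a feasible lattice point costs some objective.
(x_1,x_2)=(5,1): 4·5+3·1=23≤23, 4·5+2·1=22≤30, objective 27.
(x_1,x_2)=(5,0): 4·5+3·0=20≤23, 4·5+2·0=20≤30, objective 25.
The best lattice point is (5,1), giving 27.

27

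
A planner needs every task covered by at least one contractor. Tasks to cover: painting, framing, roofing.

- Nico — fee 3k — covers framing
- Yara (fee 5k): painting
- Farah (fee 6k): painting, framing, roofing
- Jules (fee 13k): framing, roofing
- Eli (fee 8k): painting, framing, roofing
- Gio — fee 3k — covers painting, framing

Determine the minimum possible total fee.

6

The greedy cost-per-new-task heuristic would pick Gio and Farah for 9, but a cheaper cover exists.
Farah alone covers painting, framing, roofing — every task.
Total fee: 6.
No cover costs less than 6.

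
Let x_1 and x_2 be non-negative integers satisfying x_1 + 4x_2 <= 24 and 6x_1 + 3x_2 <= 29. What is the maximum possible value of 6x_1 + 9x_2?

57

Relaxing integrality, the LP optimum is 61.86 at (x_1,x_2) = (2.1, 5.48), which is not an integer point.
(x_1,x_2)=(2,5): 1·2+4·5=22≤24, 6·2+3·5=27≤29, objective 57.
(x_1,x_2)=(1,5): 1·1+4·5=21≤24, 6·1+3·5=21≤29, objective 51.
(x_1,x_2)=(2,4): 1·2+4·4=18≤24, 6·2+3·4=24≤29, objective 48.
The best lattice point is (2,5), giving 57.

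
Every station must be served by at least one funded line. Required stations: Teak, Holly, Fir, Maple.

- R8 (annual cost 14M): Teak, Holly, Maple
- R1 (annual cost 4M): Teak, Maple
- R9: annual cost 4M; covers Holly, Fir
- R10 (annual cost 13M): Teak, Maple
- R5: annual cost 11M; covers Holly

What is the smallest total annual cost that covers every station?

Choose R1 and R9: together they cover Teak, Holly, Fir, Maple — every station.
Total annual cost: 4 + 4 = 8.

8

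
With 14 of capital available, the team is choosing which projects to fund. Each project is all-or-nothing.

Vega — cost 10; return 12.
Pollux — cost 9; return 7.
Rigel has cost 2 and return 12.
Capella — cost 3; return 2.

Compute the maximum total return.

24

Allowing fractional choices, the relaxed optimum would be about 25.6, but projects are indivisible.
Pollux + Rigel: cost 9 + 2 = 11 ≤ 14, return 7 + 12 = 19.
Vega + Rigel: cost 10 + 2 = 12 ≤ 14, return 12 + 12 = 24.
Pollux + Rigel + Capella: cost 9 + 2 + 3 = 14 ≤ 14, return 7 + 12 + 2 = 21.
Best is Vega and Rigel with total return 24.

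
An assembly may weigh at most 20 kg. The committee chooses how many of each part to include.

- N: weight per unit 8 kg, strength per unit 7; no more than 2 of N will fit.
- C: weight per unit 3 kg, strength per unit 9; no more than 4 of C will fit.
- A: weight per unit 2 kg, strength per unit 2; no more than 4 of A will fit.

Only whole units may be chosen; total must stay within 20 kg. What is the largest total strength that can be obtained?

1×N and 4×C: weight 20 ≤ 20, strength 1·7 + 4·9 = 43.
4×C and 4×A: weight 20 ≤ 20, strength 4·9 + 4·2 = 44.
Best is 44.

44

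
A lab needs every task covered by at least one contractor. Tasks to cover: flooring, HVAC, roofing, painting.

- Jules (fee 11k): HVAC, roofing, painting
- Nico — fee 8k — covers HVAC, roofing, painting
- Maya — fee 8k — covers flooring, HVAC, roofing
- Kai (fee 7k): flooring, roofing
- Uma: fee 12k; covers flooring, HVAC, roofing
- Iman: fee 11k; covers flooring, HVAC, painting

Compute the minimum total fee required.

15

This is a weighted set-cover instance.
Choose Nico and Kai: together they cover flooring, HVAC, roofing, painting — every task.
Total fee: 8 + 7 = 15.
No cover costs less than 15.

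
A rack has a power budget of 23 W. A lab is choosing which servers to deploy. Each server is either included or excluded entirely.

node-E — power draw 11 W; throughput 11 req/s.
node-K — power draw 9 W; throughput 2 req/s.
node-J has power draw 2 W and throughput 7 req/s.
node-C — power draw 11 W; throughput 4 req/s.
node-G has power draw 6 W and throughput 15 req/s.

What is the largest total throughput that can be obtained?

33

Treat it as a binary knapsack problem.
Allowing fractional choices, the relaxed optimum would be about 34.5, but servers are indivisible.
node-E + node-J + node-G: power draw 11 + 2 + 6 = 19 ≤ 23, throughput 11 + 7 + 15 = 33.
node-E + node-G: power draw 11 + 6 = 17 ≤ 23, throughput 11 + 15 = 26.
Best is node-E, node-J, and node-G with total throughput 33.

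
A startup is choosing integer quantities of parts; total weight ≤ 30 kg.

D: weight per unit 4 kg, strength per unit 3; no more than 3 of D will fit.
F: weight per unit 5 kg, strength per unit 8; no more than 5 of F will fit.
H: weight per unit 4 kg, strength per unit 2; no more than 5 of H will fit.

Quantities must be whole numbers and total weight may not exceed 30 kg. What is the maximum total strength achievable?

This is a bounded integer knapsack.
F has the best ratio (8/5); taking only F gives at most 5×8 = 40 (stopped by the supply cap of 5).
Mixing does better — 1×D and 5×F: weight 29 ≤ 30, strength 1·3 + 5·8 = 43.

43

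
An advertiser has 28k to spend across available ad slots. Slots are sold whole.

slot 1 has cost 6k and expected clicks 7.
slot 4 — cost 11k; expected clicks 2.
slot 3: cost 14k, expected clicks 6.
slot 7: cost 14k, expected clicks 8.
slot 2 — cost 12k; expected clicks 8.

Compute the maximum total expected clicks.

16

Allowing fractional choices, the relaxed optimum would be about 20.7, but ad slots are indivisible.
slot 7 + slot 2: cost 14 + 12 = 26 ≤ 28, expected clicks 8 + 8 = 16.
slot 1 + slot 7: cost 6 + 14 = 20 ≤ 28, expected clicks 7 + 8 = 15.
slot 1 + slot 2: cost 6 + 12 = 18 ≤ 28, expected clicks 7 + 8 = 15.
Best is slot 7 and slot 2 with total expected clicks 16.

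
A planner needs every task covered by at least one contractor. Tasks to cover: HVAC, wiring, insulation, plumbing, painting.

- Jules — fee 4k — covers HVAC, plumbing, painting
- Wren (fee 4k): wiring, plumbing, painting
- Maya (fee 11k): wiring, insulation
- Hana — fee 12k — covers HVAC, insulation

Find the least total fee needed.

15

This is an integer covering problem.
The greedy cost-per-new-task heuristic would pick Jules, Wren, and Maya for 19, but a cheaper cover exists.
Choose Jules and Maya: together they cover HVAC, wiring, insulation, plumbing, painting — every task.
Total fee: 4 + 11 = 15.
No cover costs less than 15.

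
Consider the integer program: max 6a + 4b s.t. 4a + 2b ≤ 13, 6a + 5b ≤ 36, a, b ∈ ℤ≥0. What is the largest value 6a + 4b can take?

The continuous relaxation peaks at (0, 6.5) with value 26.00; rounding to a feasible lattice point costs some objective.
(a,b)=(0,6): 4·0+2·6=12≤13, 6·0+5·6=30≤36, objective 24.
(a,b)=(0,5): 4·0+2·5=10≤13, 6·0+5·5=25≤36, objective 20.
The best lattice point is (0,6), giving 24.

24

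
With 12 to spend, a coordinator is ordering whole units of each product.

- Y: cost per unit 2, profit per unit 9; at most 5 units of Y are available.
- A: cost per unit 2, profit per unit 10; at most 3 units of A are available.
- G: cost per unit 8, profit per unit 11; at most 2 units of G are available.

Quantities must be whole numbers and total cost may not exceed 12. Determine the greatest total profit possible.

Take 3×Y and 3×A: cost 12 ≤ 12, profit 3·9 + 3·10 = 57.
A has the best ratio (10/2) and is taken to its limit of 3; remaining capacity is filled optimally with the others.

57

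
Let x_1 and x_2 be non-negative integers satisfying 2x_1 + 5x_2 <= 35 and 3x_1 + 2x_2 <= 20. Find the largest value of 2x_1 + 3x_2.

The continuous relaxation peaks at (2.73, 5.91) with value 23.18; rounding to a feasible lattice point costs some objective.
(x_1,x_2)=(2,6) is feasible, giving 22.
(x_1,x_2)=(3,5) is feasible, giving 21.
(x_1,x_2)=(1,6) is feasible, giving 20.
The best lattice point is (2,6), giving 22.

22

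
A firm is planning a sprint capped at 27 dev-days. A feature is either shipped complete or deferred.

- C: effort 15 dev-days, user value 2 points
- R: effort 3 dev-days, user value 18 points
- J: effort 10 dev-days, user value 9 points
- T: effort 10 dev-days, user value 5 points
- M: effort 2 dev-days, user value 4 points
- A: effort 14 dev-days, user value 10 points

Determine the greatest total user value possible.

R + J + A: effort 3 + 10 + 14 = 27 ≤ 27, user value 18 + 9 + 10 = 37.
R + J + T + M: effort 3 + 10 + 10 + 2 = 25 ≤ 27, user value 18 + 9 + 5 + 4 = 36.
Best is R, J, and A with total user value 37.

37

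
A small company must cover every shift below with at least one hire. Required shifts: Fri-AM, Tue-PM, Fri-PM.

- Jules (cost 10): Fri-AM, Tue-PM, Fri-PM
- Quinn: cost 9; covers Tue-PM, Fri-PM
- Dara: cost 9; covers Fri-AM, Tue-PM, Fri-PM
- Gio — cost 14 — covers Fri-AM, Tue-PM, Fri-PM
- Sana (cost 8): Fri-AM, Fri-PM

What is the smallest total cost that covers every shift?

Dara alone covers Fri-AM, Tue-PM, Fri-PM — every shift.
Total cost: 9.
No cover costs less than 9.

9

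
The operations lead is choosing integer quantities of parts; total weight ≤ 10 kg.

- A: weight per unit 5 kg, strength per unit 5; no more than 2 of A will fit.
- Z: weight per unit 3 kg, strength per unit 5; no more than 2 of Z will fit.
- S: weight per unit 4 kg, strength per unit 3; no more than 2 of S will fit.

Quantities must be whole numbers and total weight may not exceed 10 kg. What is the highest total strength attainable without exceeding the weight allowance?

13

This is a bounded integer knapsack.
Take 2×Z and 1×S: weight 10 ≤ 10, strength 2·5 + 1·3 = 13.
Z has the best ratio (5/3) and is taken to its limit of 2; remaining capacity is filled optimally with the others.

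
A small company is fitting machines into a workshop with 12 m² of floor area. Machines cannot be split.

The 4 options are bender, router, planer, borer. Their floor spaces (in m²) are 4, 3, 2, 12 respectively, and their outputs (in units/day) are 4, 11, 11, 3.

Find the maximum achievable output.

26

This is a 0-1 knapsack instance.
Allowing fractional choices, the relaxed optimum would be about 26.8, but machines are indivisible.
bender + router + planer: floor space 4 + 3 + 2 = 9 ≤ 12, output 4 + 11 + 11 = 26.
bender + planer: floor space 4 + 2 = 6 ≤ 12, output 4 + 11 = 15.
router + planer: floor space 3 + 2 = 5 ≤ 12, output 11 + 11 = 22.
Best is bender, router, and planer with total output 26.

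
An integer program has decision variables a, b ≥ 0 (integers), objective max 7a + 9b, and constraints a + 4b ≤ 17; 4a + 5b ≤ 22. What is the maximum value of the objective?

Relaxing integrality, the LP optimum is 39.55 at (a,b) = (0.273, 4.18), which is not an integer point.
(a,b)=(3,2): 1·3+4·2=11≤17, 4·3+5·2=22≤22, objective 39.
(a,b)=(4,1): 1·4+4·1=8≤17, 4·4+5·1=21≤22, objective 37.
(a,b)=(0,4): 1·0+4·4=16≤17, 4·0+5·4=20≤22, objective 36.
Maximum is 39 at (a,b)=(3,2).

39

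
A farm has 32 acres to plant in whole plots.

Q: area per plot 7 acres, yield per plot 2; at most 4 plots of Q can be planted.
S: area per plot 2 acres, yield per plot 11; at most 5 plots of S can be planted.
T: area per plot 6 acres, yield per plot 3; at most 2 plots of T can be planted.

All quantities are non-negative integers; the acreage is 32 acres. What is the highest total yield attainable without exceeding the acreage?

Take 1×Q, 5×S, and 2×T: area 29 ≤ 32, yield 1·2 + 5·11 + 2·3 = 63.
S has the best ratio (11/2) and is taken to its limit of 5; remaining capacity is filled optimally with the others.

63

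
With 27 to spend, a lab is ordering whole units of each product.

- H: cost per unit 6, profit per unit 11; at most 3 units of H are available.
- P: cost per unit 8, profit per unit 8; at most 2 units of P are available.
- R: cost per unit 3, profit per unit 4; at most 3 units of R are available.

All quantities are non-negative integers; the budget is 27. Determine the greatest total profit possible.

This is a bounded integer knapsack.
H has the best ratio (11/6); taking only H gives at most 3×11 = 33 (stopped by the supply cap of 3).
Mixing does better — 3×H and 3×R: cost 27 ≤ 27, profit 3·11 + 3·4 = 45.

45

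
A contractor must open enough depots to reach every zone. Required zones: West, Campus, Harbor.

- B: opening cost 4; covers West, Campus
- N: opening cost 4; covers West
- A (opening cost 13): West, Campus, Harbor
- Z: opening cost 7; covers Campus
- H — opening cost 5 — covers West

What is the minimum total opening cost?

The greedy cost-per-new-zone heuristic would pick B and A for 17, but a cheaper cover exists.
A alone covers West, Campus, Harbor — every zone.
Total opening cost: 13.
No cover costs less than 13.

13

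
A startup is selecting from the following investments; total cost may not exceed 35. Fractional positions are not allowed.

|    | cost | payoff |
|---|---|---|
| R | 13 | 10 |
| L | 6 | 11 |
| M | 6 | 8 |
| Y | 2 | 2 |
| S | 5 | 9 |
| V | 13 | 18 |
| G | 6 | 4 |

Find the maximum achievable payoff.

48

L + M + S + V: cost 6 + 6 + 5 + 13 = 30 ≤ 35, payoff 11 + 8 + 9 + 18 = 46.
L + Y + S + V + G: cost 6 + 2 + 5 + 13 + 6 = 32 ≤ 35, payoff 11 + 2 + 9 + 18 + 4 = 44.
L + M + Y + S + V: cost 6 + 6 + 2 + 5 + 13 = 32 ≤ 35, payoff 11 + 8 + 2 + 9 + 18 = 48.
Best is L, M, Y, S, and V with total payoff 48.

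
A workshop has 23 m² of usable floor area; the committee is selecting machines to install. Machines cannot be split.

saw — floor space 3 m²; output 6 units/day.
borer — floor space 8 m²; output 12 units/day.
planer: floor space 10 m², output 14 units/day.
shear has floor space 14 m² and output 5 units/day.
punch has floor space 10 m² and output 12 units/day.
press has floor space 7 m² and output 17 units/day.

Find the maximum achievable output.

37

This is a 0-1 knapsack instance.
Allowing fractional choices, the relaxed optimum would be about 42.0, but machines are indivisible.
saw + planer + press: floor space 3 + 10 + 7 = 20 ≤ 23, output 6 + 14 + 17 = 37.
saw + borer + press: floor space 3 + 8 + 7 = 18 ≤ 23, output 6 + 12 + 17 = 35.
Best is saw, planer, and press with total output 37.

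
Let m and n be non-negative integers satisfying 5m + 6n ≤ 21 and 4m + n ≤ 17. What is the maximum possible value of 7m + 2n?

28

(m,n)=(4,0): 5·4+6·0=20≤21, 4·4+1·0=16≤17, objective 28.
(m,n)=(3,1): 5·3+6·1=21≤21, 4·3+1·1=13≤17, objective 23.
(m,n)=(3,0): 5·3+6·0=15≤21, 4·3+1·0=12≤17, objective 21.
No feasible integer point exceeds 28.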